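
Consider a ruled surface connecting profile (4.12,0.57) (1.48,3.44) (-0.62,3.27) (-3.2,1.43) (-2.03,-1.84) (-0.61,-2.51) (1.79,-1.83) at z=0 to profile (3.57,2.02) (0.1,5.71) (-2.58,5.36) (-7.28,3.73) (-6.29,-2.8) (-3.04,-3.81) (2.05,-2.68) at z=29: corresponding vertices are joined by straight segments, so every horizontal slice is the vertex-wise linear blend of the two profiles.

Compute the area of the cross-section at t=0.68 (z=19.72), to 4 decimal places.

Cross-section at t=0.68: each vertex is (1-t)·p0[i] + t·p1[i].
  v1: (1-0.68)·(4.12,0.57) + 0.68·(3.57,2.02) = (3.7460,1.5560)
  v2: (1-0.68)·(1.48,3.44) + 0.68·(0.1,5.71) = (0.5416,4.9836)
  v3: (1-0.68)·(-0.62,3.27) + 0.68·(-2.58,5.36) = (-1.9528,4.6912)
  v4: (1-0.68)·(-3.2,1.43) + 0.68·(-7.28,3.73) = (-5.9744,2.9940)
  v5: (1-0.68)·(-2.03,-1.84) + 0.68·(-6.29,-2.8) = (-4.9268,-2.4928)
  v6: (1-0.68)·(-0.61,-2.51) + 0.68·(-3.04,-3.81) = (-2.2624,-3.3940)
  v7: (1-0.68)·(1.79,-1.83) + 0.68·(2.05,-2.68) = (1.9668,-2.4080)
Shoelace sum Σ(x_i·y_{i+1} − x_{i+1}·y_i):
  i=1: 3.7460·4.9836 − 0.5416·1.5560 = +17.8258 (running +17.8258)
  i=2: 0.5416·4.6912 − -1.9528·4.9836 = +12.2727 (running +30.0986)
  i=3: -1.9528·2.9940 − -5.9744·4.6912 = +22.1804 (running +52.2790)
  i=4: -5.9744·-2.4928 − -4.9268·2.9940 = +29.6438 (running +81.9228)
  i=5: -4.9268·-3.3940 − -2.2624·-2.4928 = +11.0818 (running +93.0047)
  i=6: -2.2624·-2.4080 − 1.9668·-3.3940 = +12.1232 (running +105.1278)
  i=7: 1.9668·1.5560 − 3.7460·-2.4080 = +12.0807 (running +117.2085)
Area = |Σ|/2 = |117.2085|/2 = 58.6043

Area at t=0.68: 58.6043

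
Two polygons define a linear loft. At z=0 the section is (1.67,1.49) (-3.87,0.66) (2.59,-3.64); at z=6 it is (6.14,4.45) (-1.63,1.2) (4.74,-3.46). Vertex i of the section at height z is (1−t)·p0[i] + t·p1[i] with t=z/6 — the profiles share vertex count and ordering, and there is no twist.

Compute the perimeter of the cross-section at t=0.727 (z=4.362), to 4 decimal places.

Perimeter at t=0.727: 22.6619

Cross-section at t=0.727: each vertex is (1-t)·p0[i] + t·p1[i].
  v1: (1-0.727)·(1.67,1.49) + 0.727·(6.14,4.45) = (4.9197,3.6419)
  v2: (1-0.727)·(-3.87,0.66) + 0.727·(-1.63,1.2) = (-2.2415,1.0526)
  v3: (1-0.727)·(2.59,-3.64) + 0.727·(4.74,-3.46) = (4.1531,-3.5091)
Perimeter = Σ |v_{i+1} − v_i|:
  edge 1→2: √(-7.1612² + -2.5893²) = 7.6150 (running 7.6150)
  edge 2→3: √(6.3946² + -4.5617²) = 7.8549 (running 15.4699)
  edge 3→1: √(0.7666² + 7.1511²) = 7.1920 (running 22.6619)
Perimeter = 22.6619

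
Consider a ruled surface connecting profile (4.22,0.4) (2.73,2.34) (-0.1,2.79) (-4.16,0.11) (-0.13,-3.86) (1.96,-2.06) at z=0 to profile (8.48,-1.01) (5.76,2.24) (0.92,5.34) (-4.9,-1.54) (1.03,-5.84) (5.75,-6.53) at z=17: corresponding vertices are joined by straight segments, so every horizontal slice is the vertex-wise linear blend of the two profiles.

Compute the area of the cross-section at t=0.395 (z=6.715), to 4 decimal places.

Cross-section at t=0.395: each vertex is (1-t)·p0[i] + t·p1[i].
  v1: (1-0.395)·(4.22,0.4) + 0.395·(8.48,-1.01) = (5.9027,-0.1570)
  v2: (1-0.395)·(2.73,2.34) + 0.395·(5.76,2.24) = (3.9268,2.3005)
  v3: (1-0.395)·(-0.1,2.79) + 0.395·(0.92,5.34) = (0.3029,3.7973)
  v4: (1-0.395)·(-4.16,0.11) + 0.395·(-4.9,-1.54) = (-4.4523,-0.5418)
  v5: (1-0.395)·(-0.13,-3.86) + 0.395·(1.03,-5.84) = (0.3282,-4.6421)
  v6: (1-0.395)·(1.96,-2.06) + 0.395·(5.75,-6.53) = (3.4571,-3.8257)
Shoelace sum Σ(x_i·y_{i+1} − x_{i+1}·y_i):
  i=1: 5.9027·2.3005 − 3.9268·-0.1570 = +14.1955 (running +14.1955)
  i=2: 3.9268·3.7973 − 0.3029·2.3005 = +14.2144 (running +28.4099)
  i=3: 0.3029·-0.5418 − -4.4523·3.7973 = +16.7424 (running +45.1523)
  i=4: -4.4523·-4.6421 − 0.3282·-0.5418 = +20.8458 (running +65.9981)
  i=5: 0.3282·-3.8257 − 3.4571·-4.6421 = +14.7924 (running +80.7905)
  i=6: 3.4571·-0.1570 − 5.9027·-3.8257 = +22.0391 (running +102.8296)
Area = |Σ|/2 = |102.8296|/2 = 51.4148

Area at t=0.395: 51.4148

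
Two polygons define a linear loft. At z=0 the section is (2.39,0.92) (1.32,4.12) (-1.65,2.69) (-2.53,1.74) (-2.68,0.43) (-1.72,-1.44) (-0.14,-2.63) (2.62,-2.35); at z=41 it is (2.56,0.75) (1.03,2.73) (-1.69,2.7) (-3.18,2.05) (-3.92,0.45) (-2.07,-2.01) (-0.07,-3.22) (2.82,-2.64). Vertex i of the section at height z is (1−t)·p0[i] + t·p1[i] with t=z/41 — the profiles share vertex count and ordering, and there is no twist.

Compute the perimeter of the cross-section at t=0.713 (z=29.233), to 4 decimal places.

Cross-section at t=0.713: each vertex is (1-t)·p0[i] + t·p1[i].
  v1: (1-0.713)·(2.39,0.92) + 0.713·(2.56,0.75) = (2.5112,0.7988)
  v2: (1-0.713)·(1.32,4.12) + 0.713·(1.03,2.73) = (1.1132,3.1289)
  v3: (1-0.713)·(-1.65,2.69) + 0.713·(-1.69,2.7) = (-1.6785,2.6971)
  v4: (1-0.713)·(-2.53,1.74) + 0.713·(-3.18,2.05) = (-2.9935,1.9610)
  v5: (1-0.713)·(-2.68,0.43) + 0.713·(-3.92,0.45) = (-3.5641,0.4443)
  v6: (1-0.713)·(-1.72,-1.44) + 0.713·(-2.07,-2.01) = (-1.9695,-1.8464)
  v7: (1-0.713)·(-0.14,-2.63) + 0.713·(-0.07,-3.22) = (-0.0901,-3.0507)
  v8: (1-0.713)·(2.62,-2.35) + 0.713·(2.82,-2.64) = (2.7626,-2.5568)
Perimeter = Σ |v_{i+1} − v_i|:
  edge 1→2: √(-1.3980² + 2.3301²) = 2.7173 (running 2.7173)
  edge 2→3: √(-2.7917² + -0.4318²) = 2.8249 (running 5.5423)
  edge 3→4: √(-1.3149² + -0.7361²) = 1.5069 (running 7.0492)
  edge 4→5: √(-0.5707² + -1.5168²) = 1.6206 (running 8.6698)
  edge 5→6: √(1.5946² + -2.2907²) = 2.7910 (running 11.4608)
  edge 6→7: √(1.8795² + -1.2043²) = 2.2322 (running 13.6930)
  edge 7→8: √(2.8527² + 0.4939²) = 2.8951 (running 16.5881)
  edge 8→1: √(-0.2514² + 3.3556²) = 3.3650 (running 19.9531)
Perimeter = 19.9531

Perimeter at t=0.713: 19.9531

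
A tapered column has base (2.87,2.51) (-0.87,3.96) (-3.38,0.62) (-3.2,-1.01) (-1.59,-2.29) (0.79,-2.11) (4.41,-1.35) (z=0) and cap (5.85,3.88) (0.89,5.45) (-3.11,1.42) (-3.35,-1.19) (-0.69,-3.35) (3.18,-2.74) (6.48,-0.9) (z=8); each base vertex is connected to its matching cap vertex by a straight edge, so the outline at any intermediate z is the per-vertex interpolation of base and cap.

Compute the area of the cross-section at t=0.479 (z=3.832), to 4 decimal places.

Area at t=0.479: 45.5416

Cross-section at t=0.479: each vertex is (1-t)·p0[i] + t·p1[i].
  v1: (1-0.479)·(2.87,2.51) + 0.479·(5.85,3.88) = (4.2974,3.1662)
  v2: (1-0.479)·(-0.87,3.96) + 0.479·(0.89,5.45) = (-0.0270,4.6737)
  v3: (1-0.479)·(-3.38,0.62) + 0.479·(-3.11,1.42) = (-3.2507,1.0032)
  v4: (1-0.479)·(-3.2,-1.01) + 0.479·(-3.35,-1.19) = (-3.2719,-1.0962)
  v5: (1-0.479)·(-1.59,-2.29) + 0.479·(-0.69,-3.35) = (-1.1589,-2.7977)
  v6: (1-0.479)·(0.79,-2.11) + 0.479·(3.18,-2.74) = (1.9348,-2.4118)
  v7: (1-0.479)·(4.41,-1.35) + 0.479·(6.48,-0.9) = (5.4015,-1.1344)
Shoelace sum Σ(x_i·y_{i+1} − x_{i+1}·y_i):
  i=1: 4.2974·4.6737 − -0.0270·3.1662 = +20.1703 (running +20.1703)
  i=2: -0.0270·1.0032 − -3.2507·4.6737 = +15.1656 (running +35.3359)
  i=3: -3.2507·-1.0962 − -3.2719·1.0032 = +6.8458 (running +42.1817)
  i=4: -3.2719·-2.7977 − -1.1589·-1.0962 = +7.8834 (running +50.0650)
  i=5: -1.1589·-2.4118 − 1.9348·-2.7977 = +8.2081 (running +58.2731)
  i=6: 1.9348·-1.1344 − 5.4015·-2.4118 = +10.8323 (running +69.1054)
  i=7: 5.4015·3.1662 − 4.2974·-1.1344 = +21.9777 (running +91.0831)
Area = |Σ|/2 = |91.0831|/2 = 45.5416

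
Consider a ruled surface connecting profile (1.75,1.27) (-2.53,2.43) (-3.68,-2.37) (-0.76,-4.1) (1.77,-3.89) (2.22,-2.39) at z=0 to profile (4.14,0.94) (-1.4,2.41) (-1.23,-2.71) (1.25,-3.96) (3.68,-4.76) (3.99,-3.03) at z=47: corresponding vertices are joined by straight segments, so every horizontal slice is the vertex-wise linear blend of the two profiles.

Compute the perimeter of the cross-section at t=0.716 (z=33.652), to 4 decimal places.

Perimeter at t=0.716: 21.4419

Cross-section at t=0.716: each vertex is (1-t)·p0[i] + t·p1[i].
  v1: (1-0.716)·(1.75,1.27) + 0.716·(4.14,0.94) = (3.4612,1.0337)
  v2: (1-0.716)·(-2.53,2.43) + 0.716·(-1.4,2.41) = (-1.7209,2.4157)
  v3: (1-0.716)·(-3.68,-2.37) + 0.716·(-1.23,-2.71) = (-1.9258,-2.6134)
  v4: (1-0.716)·(-0.76,-4.1) + 0.716·(1.25,-3.96) = (0.6792,-3.9998)
  v5: (1-0.716)·(1.77,-3.89) + 0.716·(3.68,-4.76) = (3.1376,-4.5129)
  v6: (1-0.716)·(2.22,-2.39) + 0.716·(3.99,-3.03) = (3.4873,-2.8482)
Perimeter = Σ |v_{i+1} − v_i|:
  edge 1→2: √(-5.1822² + 1.3820²) = 5.3633 (running 5.3633)
  edge 2→3: √(-0.2049² + -5.0291²) = 5.0333 (running 10.3966)
  edge 3→4: √(2.6050² + -1.3863²) = 2.9509 (running 13.3474)
  edge 4→5: √(2.4584² + -0.5132²) = 2.5114 (running 15.8588)
  edge 5→6: √(0.3498² + 1.6647²) = 1.7010 (running 17.5598)
  edge 6→1: √(-0.0261² + 3.8820²) = 3.8820 (running 21.4419)
Perimeter = 21.4419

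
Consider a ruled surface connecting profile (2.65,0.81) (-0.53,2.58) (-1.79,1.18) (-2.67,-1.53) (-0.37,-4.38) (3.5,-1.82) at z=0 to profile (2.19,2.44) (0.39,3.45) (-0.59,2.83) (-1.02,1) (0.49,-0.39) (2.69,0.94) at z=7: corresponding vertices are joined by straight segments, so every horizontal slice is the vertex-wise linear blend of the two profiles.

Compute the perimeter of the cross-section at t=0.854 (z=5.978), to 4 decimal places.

Cross-section at t=0.854: each vertex is (1-t)·p0[i] + t·p1[i].
  v1: (1-0.854)·(2.65,0.81) + 0.854·(2.19,2.44) = (2.2572,2.2020)
  v2: (1-0.854)·(-0.53,2.58) + 0.854·(0.39,3.45) = (0.2557,3.3230)
  v3: (1-0.854)·(-1.79,1.18) + 0.854·(-0.59,2.83) = (-0.7652,2.5891)
  v4: (1-0.854)·(-2.67,-1.53) + 0.854·(-1.02,1) = (-1.2609,0.6306)
  v5: (1-0.854)·(-0.37,-4.38) + 0.854·(0.49,-0.39) = (0.3644,-0.9725)
  v6: (1-0.854)·(3.5,-1.82) + 0.854·(2.69,0.94) = (2.8083,0.5370)
Perimeter = Σ |v_{i+1} − v_i|:
  edge 1→2: √(-2.0015² + 1.1210²) = 2.2940 (running 2.2940)
  edge 2→3: √(-1.0209² + -0.7339²) = 1.2573 (running 3.5513)
  edge 3→4: √(-0.4957² + -1.9585²) = 2.0202 (running 5.5715)
  edge 4→5: √(1.6253² + -1.6032²) = 2.2829 (running 7.8545)
  edge 5→6: √(2.4438² + 1.5096²) = 2.8725 (running 10.7270)
  edge 6→1: √(-0.5511² + 1.6650²) = 1.7538 (running 12.4808)
Perimeter = 12.4808

Perimeter at t=0.854: 12.4808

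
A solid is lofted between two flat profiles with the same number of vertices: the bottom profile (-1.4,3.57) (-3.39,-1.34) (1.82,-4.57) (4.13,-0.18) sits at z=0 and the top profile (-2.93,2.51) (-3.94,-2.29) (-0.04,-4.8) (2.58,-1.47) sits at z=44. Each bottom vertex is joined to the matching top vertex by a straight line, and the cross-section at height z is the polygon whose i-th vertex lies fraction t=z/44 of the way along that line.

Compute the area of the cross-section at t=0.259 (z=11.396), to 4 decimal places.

Cross-section at t=0.259: each vertex is (1-t)·p0[i] + t·p1[i].
  v1: (1-0.259)·(-1.4,3.57) + 0.259·(-2.93,2.51) = (-1.7963,3.2955)
  v2: (1-0.259)·(-3.39,-1.34) + 0.259·(-3.94,-2.29) = (-3.5324,-1.5861)
  v3: (1-0.259)·(1.82,-4.57) + 0.259·(-0.04,-4.8) = (1.3383,-4.6296)
  v4: (1-0.259)·(4.13,-0.18) + 0.259·(2.58,-1.47) = (3.7286,-0.5141)
Shoelace sum Σ(x_i·y_{i+1} − x_{i+1}·y_i):
  i=1: -1.7963·-1.5861 − -3.5324·3.2955 = +14.4900 (running +14.4900)
  i=2: -3.5324·-4.6296 − 1.3383·-1.5861 = +18.4763 (running +32.9663)
  i=3: 1.3383·-0.5141 − 3.7286·-4.6296 = +16.5736 (running +49.5399)
  i=4: 3.7286·3.2955 − -1.7963·-0.5141 = +11.3638 (running +60.9037)
Area = |Σ|/2 = |60.9037|/2 = 30.4518

Area at t=0.259: 30.4518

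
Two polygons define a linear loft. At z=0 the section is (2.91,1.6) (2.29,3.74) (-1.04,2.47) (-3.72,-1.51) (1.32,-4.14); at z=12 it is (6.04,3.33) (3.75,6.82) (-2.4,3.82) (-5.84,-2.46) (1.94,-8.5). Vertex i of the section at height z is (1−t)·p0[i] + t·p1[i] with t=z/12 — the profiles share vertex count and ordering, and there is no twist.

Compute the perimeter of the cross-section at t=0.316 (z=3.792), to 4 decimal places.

Cross-section at t=0.316: each vertex is (1-t)·p0[i] + t·p1[i].
  v1: (1-0.316)·(2.91,1.6) + 0.316·(6.04,3.33) = (3.8991,2.1467)
  v2: (1-0.316)·(2.29,3.74) + 0.316·(3.75,6.82) = (2.7514,4.7133)
  v3: (1-0.316)·(-1.04,2.47) + 0.316·(-2.4,3.82) = (-1.4698,2.8966)
  v4: (1-0.316)·(-3.72,-1.51) + 0.316·(-5.84,-2.46) = (-4.3899,-1.8102)
  v5: (1-0.316)·(1.32,-4.14) + 0.316·(1.94,-8.5) = (1.5159,-5.5178)
Perimeter = Σ |v_{i+1} − v_i|:
  edge 1→2: √(-1.1477² + 2.5666²) = 2.8115 (running 2.8115)
  edge 2→3: √(-4.2211² + -1.8167²) = 4.5955 (running 7.4070)
  edge 3→4: √(-2.9202² + -4.7068²) = 5.5391 (running 12.9461)
  edge 4→5: √(5.9058² + -3.7076²) = 6.9732 (running 19.9192)
  edge 5→1: √(2.3832² + 7.6644²) = 8.0264 (running 27.9456)
Perimeter = 27.9456

Perimeter at t=0.316: 27.9456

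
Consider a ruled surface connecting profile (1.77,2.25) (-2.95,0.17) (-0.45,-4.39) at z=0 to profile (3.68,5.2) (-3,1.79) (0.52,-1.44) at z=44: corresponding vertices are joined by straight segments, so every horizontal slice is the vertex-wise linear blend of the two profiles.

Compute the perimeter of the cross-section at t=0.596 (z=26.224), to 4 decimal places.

Perimeter at t=0.596: 18.6339

Cross-section at t=0.596: each vertex is (1-t)·p0[i] + t·p1[i].
  v1: (1-0.596)·(1.77,2.25) + 0.596·(3.68,5.2) = (2.9084,4.0082)
  v2: (1-0.596)·(-2.95,0.17) + 0.596·(-3,1.79) = (-2.9798,1.1355)
  v3: (1-0.596)·(-0.45,-4.39) + 0.596·(0.52,-1.44) = (0.1281,-2.6318)
Perimeter = Σ |v_{i+1} − v_i|:
  edge 1→2: √(-5.8882² + -2.8727²) = 6.5515 (running 6.5515)
  edge 2→3: √(3.1079² + -3.7673²) = 4.8838 (running 11.4354)
  edge 3→1: √(2.7802² + 6.6400²) = 7.1986 (running 18.6339)
Perimeter = 18.6339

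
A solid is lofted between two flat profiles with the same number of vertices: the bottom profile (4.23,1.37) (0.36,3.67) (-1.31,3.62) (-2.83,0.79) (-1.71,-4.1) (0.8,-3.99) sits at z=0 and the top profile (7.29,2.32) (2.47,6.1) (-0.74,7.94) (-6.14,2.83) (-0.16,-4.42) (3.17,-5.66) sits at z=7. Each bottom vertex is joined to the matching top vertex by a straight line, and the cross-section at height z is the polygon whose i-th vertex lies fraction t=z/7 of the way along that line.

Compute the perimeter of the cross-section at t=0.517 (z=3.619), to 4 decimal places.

Cross-section at t=0.517: each vertex is (1-t)·p0[i] + t·p1[i].
  v1: (1-0.517)·(4.23,1.37) + 0.517·(7.29,2.32) = (5.8120,1.8612)
  v2: (1-0.517)·(0.36,3.67) + 0.517·(2.47,6.1) = (1.4509,4.9263)
  v3: (1-0.517)·(-1.31,3.62) + 0.517·(-0.74,7.94) = (-1.0153,5.8534)
  v4: (1-0.517)·(-2.83,0.79) + 0.517·(-6.14,2.83) = (-4.5413,1.8447)
  v5: (1-0.517)·(-1.71,-4.1) + 0.517·(-0.16,-4.42) = (-0.9086,-4.2654)
  v6: (1-0.517)·(0.8,-3.99) + 0.517·(3.17,-5.66) = (2.0253,-4.8534)
Perimeter = Σ |v_{i+1} − v_i|:
  edge 1→2: √(-4.3612² + 3.0652²) = 5.3306 (running 5.3306)
  edge 2→3: √(-2.4662² + 0.9271²) = 2.6347 (running 7.9653)
  edge 3→4: √(-3.5260² + -4.0088²) = 5.3388 (running 13.3040)
  edge 4→5: √(3.6326² + -6.1101²) = 7.1084 (running 20.4124)
  edge 5→6: √(2.9339² + -0.5880²) = 2.9923 (running 23.4047)
  edge 6→1: √(3.7867² + 6.7145²) = 7.7087 (running 31.1134)
Perimeter = 31.1134

Perimeter at t=0.517: 31.1134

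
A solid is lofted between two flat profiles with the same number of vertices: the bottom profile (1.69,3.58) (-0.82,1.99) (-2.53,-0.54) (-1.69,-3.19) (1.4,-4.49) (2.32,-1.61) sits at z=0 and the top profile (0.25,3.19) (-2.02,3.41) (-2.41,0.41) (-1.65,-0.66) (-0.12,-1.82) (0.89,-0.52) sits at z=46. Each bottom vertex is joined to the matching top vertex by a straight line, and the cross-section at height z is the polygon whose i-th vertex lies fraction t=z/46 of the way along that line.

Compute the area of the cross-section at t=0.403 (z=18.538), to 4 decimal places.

Area at t=0.403: 19.3571

Cross-section at t=0.403: each vertex is (1-t)·p0[i] + t·p1[i].
  v1: (1-0.403)·(1.69,3.58) + 0.403·(0.25,3.19) = (1.1097,3.4228)
  v2: (1-0.403)·(-0.82,1.99) + 0.403·(-2.02,3.41) = (-1.3036,2.5623)
  v3: (1-0.403)·(-2.53,-0.54) + 0.403·(-2.41,0.41) = (-2.4816,-0.1572)
  v4: (1-0.403)·(-1.69,-3.19) + 0.403·(-1.65,-0.66) = (-1.6739,-2.1704)
  v5: (1-0.403)·(1.4,-4.49) + 0.403·(-0.12,-1.82) = (0.7874,-3.4140)
  v6: (1-0.403)·(2.32,-1.61) + 0.403·(0.89,-0.52) = (1.7437,-1.1707)
Shoelace sum Σ(x_i·y_{i+1} − x_{i+1}·y_i):
  i=1: 1.1097·2.5623 − -1.3036·3.4228 = +7.3053 (running +7.3053)
  i=2: -1.3036·-0.1572 − -2.4816·2.5623 = +6.5635 (running +13.8688)
  i=3: -2.4816·-2.1704 − -1.6739·-0.1572 = +5.1231 (running +18.9919)
  i=4: -1.6739·-3.4140 − 0.7874·-2.1704 = +7.4237 (running +26.4156)
  i=5: 0.7874·-1.1707 − 1.7437·-3.4140 = +5.0311 (running +31.4467)
  i=6: 1.7437·3.4228 − 1.1097·-1.1707 = +7.2676 (running +38.7142)
Area = |Σ|/2 = |38.7142|/2 = 19.3571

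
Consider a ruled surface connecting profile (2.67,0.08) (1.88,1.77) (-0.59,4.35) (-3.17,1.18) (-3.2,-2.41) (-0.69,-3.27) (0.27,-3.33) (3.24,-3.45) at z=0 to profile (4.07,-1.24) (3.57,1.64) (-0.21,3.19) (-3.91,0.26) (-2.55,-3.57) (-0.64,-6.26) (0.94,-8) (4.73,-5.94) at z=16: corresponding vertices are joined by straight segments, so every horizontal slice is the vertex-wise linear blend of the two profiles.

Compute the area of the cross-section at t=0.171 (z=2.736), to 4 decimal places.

Area at t=0.171: 39.0525

Cross-section at t=0.171: each vertex is (1-t)·p0[i] + t·p1[i].
  v1: (1-0.171)·(2.67,0.08) + 0.171·(4.07,-1.24) = (2.9094,-0.1457)
  v2: (1-0.171)·(1.88,1.77) + 0.171·(3.57,1.64) = (2.1690,1.7478)
  v3: (1-0.171)·(-0.59,4.35) + 0.171·(-0.21,3.19) = (-0.5250,4.1516)
  v4: (1-0.171)·(-3.17,1.18) + 0.171·(-3.91,0.26) = (-3.2965,1.0227)
  v5: (1-0.171)·(-3.2,-2.41) + 0.171·(-2.55,-3.57) = (-3.0888,-2.6084)
  v6: (1-0.171)·(-0.69,-3.27) + 0.171·(-0.64,-6.26) = (-0.6814,-3.7813)
  v7: (1-0.171)·(0.27,-3.33) + 0.171·(0.94,-8) = (0.3846,-4.1286)
  v8: (1-0.171)·(3.24,-3.45) + 0.171·(4.73,-5.94) = (3.4948,-3.8758)
Shoelace sum Σ(x_i·y_{i+1} − x_{i+1}·y_i):
  i=1: 2.9094·1.7478 − 2.1690·-0.1457 = +5.4010 (running +5.4010)
  i=2: 2.1690·4.1516 − -0.5250·1.7478 = +9.9225 (running +15.3235)
  i=3: -0.5250·1.0227 − -3.2965·4.1516 = +13.1491 (running +28.4726)
  i=4: -3.2965·-2.6084 − -3.0888·1.0227 = +11.7575 (running +40.2301)
  i=5: -3.0888·-3.7813 − -0.6814·-2.6084 = +9.9024 (running +50.1325)
  i=6: -0.6814·-4.1286 − 0.3846·-3.7813 = +4.2676 (running +54.4001)
  i=7: 0.3846·-3.8758 − 3.4948·-4.1286 = +12.9380 (running +67.3380)
  i=8: 3.4948·-0.1457 − 2.9094·-3.8758 = +10.7670 (running +78.1050)
Area = |Σ|/2 = |78.1050|/2 = 39.0525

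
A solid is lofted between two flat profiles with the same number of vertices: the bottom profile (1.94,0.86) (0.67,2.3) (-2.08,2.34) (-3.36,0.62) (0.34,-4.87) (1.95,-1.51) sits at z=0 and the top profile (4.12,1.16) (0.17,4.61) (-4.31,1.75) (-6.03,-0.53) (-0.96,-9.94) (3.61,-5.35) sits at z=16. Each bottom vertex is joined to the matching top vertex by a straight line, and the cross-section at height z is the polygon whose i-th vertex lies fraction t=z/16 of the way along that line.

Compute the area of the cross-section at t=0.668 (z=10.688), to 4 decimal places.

Area at t=0.668: 62.2450

Cross-section at t=0.668: each vertex is (1-t)·p0[i] + t·p1[i].
  v1: (1-0.668)·(1.94,0.86) + 0.668·(4.12,1.16) = (3.3962,1.0604)
  v2: (1-0.668)·(0.67,2.3) + 0.668·(0.17,4.61) = (0.3360,3.8431)
  v3: (1-0.668)·(-2.08,2.34) + 0.668·(-4.31,1.75) = (-3.5696,1.9459)
  v4: (1-0.668)·(-3.36,0.62) + 0.668·(-6.03,-0.53) = (-5.1436,-0.1482)
  v5: (1-0.668)·(0.34,-4.87) + 0.668·(-0.96,-9.94) = (-0.5284,-8.2568)
  v6: (1-0.668)·(1.95,-1.51) + 0.668·(3.61,-5.35) = (3.0589,-4.0751)
Shoelace sum Σ(x_i·y_{i+1} − x_{i+1}·y_i):
  i=1: 3.3962·3.8431 − 0.3360·1.0604 = +12.6957 (running +12.6957)
  i=2: 0.3360·1.9459 − -3.5696·3.8431 = +14.3722 (running +27.0680)
  i=3: -3.5696·-0.1482 − -5.1436·1.9459 = +10.5378 (running +37.6057)
  i=4: -5.1436·-8.2568 − -0.5284·-0.1482 = +42.3908 (running +79.9966)
  i=5: -0.5284·-4.0751 − 3.0589·-8.2568 = +27.4097 (running +107.4063)
  i=6: 3.0589·1.0604 − 3.3962·-4.0751 = +17.0837 (running +124.4900)
Area = |Σ|/2 = |124.4900|/2 = 62.2450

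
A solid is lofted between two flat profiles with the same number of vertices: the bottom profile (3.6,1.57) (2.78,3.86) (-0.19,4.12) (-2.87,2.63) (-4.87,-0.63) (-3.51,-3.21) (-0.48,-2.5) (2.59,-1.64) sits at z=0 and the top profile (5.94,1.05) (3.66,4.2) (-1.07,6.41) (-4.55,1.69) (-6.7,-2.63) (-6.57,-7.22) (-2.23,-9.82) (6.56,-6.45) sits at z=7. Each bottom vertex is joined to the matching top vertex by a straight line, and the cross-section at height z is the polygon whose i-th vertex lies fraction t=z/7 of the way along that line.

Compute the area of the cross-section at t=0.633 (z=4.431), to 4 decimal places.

Area at t=0.633: 103.1708

Cross-section at t=0.633: each vertex is (1-t)·p0[i] + t·p1[i].
  v1: (1-0.633)·(3.6,1.57) + 0.633·(5.94,1.05) = (5.0812,1.2408)
  v2: (1-0.633)·(2.78,3.86) + 0.633·(3.66,4.2) = (3.3370,4.0752)
  v3: (1-0.633)·(-0.19,4.12) + 0.633·(-1.07,6.41) = (-0.7470,5.5696)
  v4: (1-0.633)·(-2.87,2.63) + 0.633·(-4.55,1.69) = (-3.9334,2.0350)
  v5: (1-0.633)·(-4.87,-0.63) + 0.633·(-6.7,-2.63) = (-6.0284,-1.8960)
  v6: (1-0.633)·(-3.51,-3.21) + 0.633·(-6.57,-7.22) = (-5.4470,-5.7483)
  v7: (1-0.633)·(-0.48,-2.5) + 0.633·(-2.23,-9.82) = (-1.5877,-7.1336)
  v8: (1-0.633)·(2.59,-1.64) + 0.633·(6.56,-6.45) = (5.1030,-4.6847)
Shoelace sum Σ(x_i·y_{i+1} − x_{i+1}·y_i):
  i=1: 5.0812·4.0752 − 3.3370·1.2408 = +16.5664 (running +16.5664)
  i=2: 3.3370·5.5696 − -0.7470·4.0752 = +21.6302 (running +38.1966)
  i=3: -0.7470·2.0350 − -3.9334·5.5696 = +20.3874 (running +58.5839)
  i=4: -3.9334·-1.8960 − -6.0284·2.0350 = +19.7255 (running +78.3094)
  i=5: -6.0284·-5.7483 − -5.4470·-1.8960 = +24.3257 (running +102.6351)
  i=6: -5.4470·-7.1336 − -1.5877·-5.7483 = +29.7294 (running +132.3645)
  i=7: -1.5877·-4.6847 − 5.1030·-7.1336 = +43.8408 (running +176.2054)
  i=8: 5.1030·1.2408 − 5.0812·-4.6847 = +30.1362 (running +206.3415)
Area = |Σ|/2 = |206.3415|/2 = 103.1708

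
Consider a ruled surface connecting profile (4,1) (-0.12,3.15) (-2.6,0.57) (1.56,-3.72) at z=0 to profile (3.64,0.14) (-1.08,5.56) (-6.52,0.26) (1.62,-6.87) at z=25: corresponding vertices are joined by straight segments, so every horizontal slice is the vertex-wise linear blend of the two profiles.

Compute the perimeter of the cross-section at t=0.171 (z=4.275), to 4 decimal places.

Cross-section at t=0.171: each vertex is (1-t)·p0[i] + t·p1[i].
  v1: (1-0.171)·(4,1) + 0.171·(3.64,0.14) = (3.9384,0.8529)
  v2: (1-0.171)·(-0.12,3.15) + 0.171·(-1.08,5.56) = (-0.2842,3.5621)
  v3: (1-0.171)·(-2.6,0.57) + 0.171·(-6.52,0.26) = (-3.2703,0.5170)
  v4: (1-0.171)·(1.56,-3.72) + 0.171·(1.62,-6.87) = (1.5703,-4.2587)
Perimeter = Σ |v_{i+1} − v_i|:
  edge 1→2: √(-4.2226² + 2.7092²) = 5.0170 (running 5.0170)
  edge 2→3: √(-2.9862² + -3.0451²) = 4.2650 (running 9.2819)
  edge 3→4: √(4.8406² + -4.7756²) = 6.7998 (running 16.0818)
  edge 4→1: √(2.3682² + 5.1116²) = 5.6335 (running 21.7153)
Perimeter = 21.7153

Perimeter at t=0.171: 21.7153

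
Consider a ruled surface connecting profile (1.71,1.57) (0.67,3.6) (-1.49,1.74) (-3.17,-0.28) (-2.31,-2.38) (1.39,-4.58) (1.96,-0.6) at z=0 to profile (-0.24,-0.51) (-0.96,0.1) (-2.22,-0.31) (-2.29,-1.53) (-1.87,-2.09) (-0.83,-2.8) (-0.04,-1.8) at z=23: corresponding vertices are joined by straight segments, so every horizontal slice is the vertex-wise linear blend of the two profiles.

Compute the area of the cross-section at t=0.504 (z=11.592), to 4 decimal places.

Cross-section at t=0.504: each vertex is (1-t)·p0[i] + t·p1[i].
  v1: (1-0.504)·(1.71,1.57) + 0.504·(-0.24,-0.51) = (0.7272,0.5217)
  v2: (1-0.504)·(0.67,3.6) + 0.504·(-0.96,0.1) = (-0.1515,1.8360)
  v3: (1-0.504)·(-1.49,1.74) + 0.504·(-2.22,-0.31) = (-1.8579,0.7068)
  v4: (1-0.504)·(-3.17,-0.28) + 0.504·(-2.29,-1.53) = (-2.7265,-0.9100)
  v5: (1-0.504)·(-2.31,-2.38) + 0.504·(-1.87,-2.09) = (-2.0882,-2.2338)
  v6: (1-0.504)·(1.39,-4.58) + 0.504·(-0.83,-2.8) = (0.2711,-3.6829)
  v7: (1-0.504)·(1.96,-0.6) + 0.504·(-0.04,-1.8) = (0.9520,-1.2048)
Shoelace sum Σ(x_i·y_{i+1} − x_{i+1}·y_i):
  i=1: 0.7272·1.8360 − -0.1515·0.5217 = +1.4142 (running +1.4142)
  i=2: -0.1515·0.7068 − -1.8579·1.8360 = +3.3040 (running +4.7182)
  i=3: -1.8579·-0.9100 − -2.7265·0.7068 = +3.6178 (running +8.3360)
  i=4: -2.7265·-2.2338 − -2.0882·-0.9100 = +4.1902 (running +12.5262)
  i=5: -2.0882·-3.6829 − 0.2711·-2.2338 = +8.2964 (running +20.8226)
  i=6: 0.2711·-1.2048 − 0.9520·-3.6829 = +3.1795 (running +24.0021)
  i=7: 0.9520·0.5217 − 0.7272·-1.2048 = +1.3728 (running +25.3748)
Area = |Σ|/2 = |25.3748|/2 = 12.6874

Area at t=0.504: 12.6874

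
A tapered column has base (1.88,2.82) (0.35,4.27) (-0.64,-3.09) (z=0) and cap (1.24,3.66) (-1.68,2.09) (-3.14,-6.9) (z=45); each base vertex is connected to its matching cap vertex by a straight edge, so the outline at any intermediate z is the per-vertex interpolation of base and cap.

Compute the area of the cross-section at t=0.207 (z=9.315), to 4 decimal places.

Cross-section at t=0.207: each vertex is (1-t)·p0[i] + t·p1[i].
  v1: (1-0.207)·(1.88,2.82) + 0.207·(1.24,3.66) = (1.7475,2.9939)
  v2: (1-0.207)·(0.35,4.27) + 0.207·(-1.68,2.09) = (-0.0702,3.8187)
  v3: (1-0.207)·(-0.64,-3.09) + 0.207·(-3.14,-6.9) = (-1.1575,-3.8787)
Shoelace sum Σ(x_i·y_{i+1} − x_{i+1}·y_i):
  i=1: 1.7475·3.8187 − -0.0702·2.9939 = +6.8835 (running +6.8835)
  i=2: -0.0702·-3.8787 − -1.1575·3.8187 = +4.6925 (running +11.5760)
  i=3: -1.1575·2.9939 − 1.7475·-3.8787 = +3.3126 (running +14.8887)
Area = |Σ|/2 = |14.8887|/2 = 7.4443

Area at t=0.207: 7.4443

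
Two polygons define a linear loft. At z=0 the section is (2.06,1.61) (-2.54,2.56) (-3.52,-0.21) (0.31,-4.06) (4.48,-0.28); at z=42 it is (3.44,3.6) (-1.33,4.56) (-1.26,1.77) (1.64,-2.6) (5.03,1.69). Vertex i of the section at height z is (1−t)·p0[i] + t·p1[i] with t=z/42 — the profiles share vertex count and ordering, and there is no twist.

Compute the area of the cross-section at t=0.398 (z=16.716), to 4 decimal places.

Area at t=0.398: 28.3394

Cross-section at t=0.398: each vertex is (1-t)·p0[i] + t·p1[i].
  v1: (1-0.398)·(2.06,1.61) + 0.398·(3.44,3.6) = (2.6092,2.4020)
  v2: (1-0.398)·(-2.54,2.56) + 0.398·(-1.33,4.56) = (-2.0584,3.3560)
  v3: (1-0.398)·(-3.52,-0.21) + 0.398·(-1.26,1.77) = (-2.6205,0.5780)
  v4: (1-0.398)·(0.31,-4.06) + 0.398·(1.64,-2.6) = (0.8393,-3.4789)
  v5: (1-0.398)·(4.48,-0.28) + 0.398·(5.03,1.69) = (4.6989,0.5041)
Shoelace sum Σ(x_i·y_{i+1} − x_{i+1}·y_i):
  i=1: 2.6092·3.3560 − -2.0584·2.4020 = +13.7010 (running +13.7010)
  i=2: -2.0584·0.5780 − -2.6205·3.3560 = +7.6046 (running +21.3056)
  i=3: -2.6205·-3.4789 − 0.8393·0.5780 = +8.6314 (running +29.9370)
  i=4: 0.8393·0.5041 − 4.6989·-3.4789 = +16.7702 (running +46.7072)
  i=5: 4.6989·2.4020 − 2.6092·0.5041 = +9.9716 (running +56.6788)
Area = |Σ|/2 = |56.6788|/2 = 28.3394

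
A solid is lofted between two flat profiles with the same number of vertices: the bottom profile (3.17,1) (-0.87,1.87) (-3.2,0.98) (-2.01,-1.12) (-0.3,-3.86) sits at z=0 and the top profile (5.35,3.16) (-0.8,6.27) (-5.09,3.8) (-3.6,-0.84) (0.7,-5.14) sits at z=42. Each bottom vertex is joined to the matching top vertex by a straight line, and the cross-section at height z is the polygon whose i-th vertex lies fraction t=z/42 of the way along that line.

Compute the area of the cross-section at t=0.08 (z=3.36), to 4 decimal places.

Cross-section at t=0.08: each vertex is (1-t)·p0[i] + t·p1[i].
  v1: (1-0.08)·(3.17,1) + 0.08·(5.35,3.16) = (3.3444,1.1728)
  v2: (1-0.08)·(-0.87,1.87) + 0.08·(-0.8,6.27) = (-0.8644,2.2220)
  v3: (1-0.08)·(-3.2,0.98) + 0.08·(-5.09,3.8) = (-3.3512,1.2056)
  v4: (1-0.08)·(-2.01,-1.12) + 0.08·(-3.6,-0.84) = (-2.1372,-1.0976)
  v5: (1-0.08)·(-0.3,-3.86) + 0.08·(0.7,-5.14) = (-0.2200,-3.9624)
Shoelace sum Σ(x_i·y_{i+1} − x_{i+1}·y_i):
  i=1: 3.3444·2.2220 − -0.8644·1.1728 = +8.4450 (running +8.4450)
  i=2: -0.8644·1.2056 − -3.3512·2.2220 = +6.4042 (running +14.8493)
  i=3: -3.3512·-1.0976 − -2.1372·1.2056 = +6.2549 (running +21.1042)
  i=4: -2.1372·-3.9624 − -0.2200·-1.0976 = +8.2270 (running +29.3311)
  i=5: -0.2200·1.1728 − 3.3444·-3.9624 = +12.9938 (running +42.3250)
Area = |Σ|/2 = |42.3250|/2 = 21.1625

Area at t=0.08: 21.1625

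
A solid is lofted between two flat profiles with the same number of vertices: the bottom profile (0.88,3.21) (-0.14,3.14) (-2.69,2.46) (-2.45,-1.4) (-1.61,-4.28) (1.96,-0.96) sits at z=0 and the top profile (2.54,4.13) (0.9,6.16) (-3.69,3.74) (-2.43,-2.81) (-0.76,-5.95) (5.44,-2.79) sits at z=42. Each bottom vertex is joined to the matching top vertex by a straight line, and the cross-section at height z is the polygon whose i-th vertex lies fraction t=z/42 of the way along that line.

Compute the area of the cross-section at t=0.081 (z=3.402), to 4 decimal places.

Cross-section at t=0.081: each vertex is (1-t)·p0[i] + t·p1[i].
  v1: (1-0.081)·(0.88,3.21) + 0.081·(2.54,4.13) = (1.0145,3.2845)
  v2: (1-0.081)·(-0.14,3.14) + 0.081·(0.9,6.16) = (-0.0558,3.3846)
  v3: (1-0.081)·(-2.69,2.46) + 0.081·(-3.69,3.74) = (-2.7710,2.5637)
  v4: (1-0.081)·(-2.45,-1.4) + 0.081·(-2.43,-2.81) = (-2.4484,-1.5142)
  v5: (1-0.081)·(-1.61,-4.28) + 0.081·(-0.76,-5.95) = (-1.5412,-4.4153)
  v6: (1-0.081)·(1.96,-0.96) + 0.081·(5.44,-2.79) = (2.2419,-1.1082)
Shoelace sum Σ(x_i·y_{i+1} − x_{i+1}·y_i):
  i=1: 1.0145·3.3846 − -0.0558·3.2845 = +3.6167 (running +3.6167)
  i=2: -0.0558·2.5637 − -2.7710·3.3846 = +9.2358 (running +12.8525)
  i=3: -2.7710·-1.5142 − -2.4484·2.5637 = +10.4727 (running +23.3253)
  i=4: -2.4484·-4.4153 − -1.5412·-1.5142 = +8.4766 (running +31.8019)
  i=5: -1.5412·-1.1082 − 2.2419·-4.4153 = +11.6065 (running +43.4084)
  i=6: 2.2419·3.2845 − 1.0145·-1.1082 = +8.4878 (running +51.8961)
Area = |Σ|/2 = |51.8961|/2 = 25.9481

Area at t=0.081: 25.9481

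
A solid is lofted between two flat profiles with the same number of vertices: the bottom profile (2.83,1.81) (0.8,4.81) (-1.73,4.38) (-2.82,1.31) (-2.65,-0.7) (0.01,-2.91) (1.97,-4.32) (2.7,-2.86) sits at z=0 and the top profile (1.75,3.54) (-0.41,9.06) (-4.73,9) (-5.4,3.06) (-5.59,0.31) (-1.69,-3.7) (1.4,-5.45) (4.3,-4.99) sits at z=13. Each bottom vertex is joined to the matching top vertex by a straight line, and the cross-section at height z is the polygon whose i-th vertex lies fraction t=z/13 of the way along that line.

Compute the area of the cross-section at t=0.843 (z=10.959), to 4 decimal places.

Area at t=0.843: 80.8587

Cross-section at t=0.843: each vertex is (1-t)·p0[i] + t·p1[i].
  v1: (1-0.843)·(2.83,1.81) + 0.843·(1.75,3.54) = (1.9196,3.2684)
  v2: (1-0.843)·(0.8,4.81) + 0.843·(-0.41,9.06) = (-0.2200,8.3927)
  v3: (1-0.843)·(-1.73,4.38) + 0.843·(-4.73,9) = (-4.2590,8.2747)
  v4: (1-0.843)·(-2.82,1.31) + 0.843·(-5.4,3.06) = (-4.9949,2.7853)
  v5: (1-0.843)·(-2.65,-0.7) + 0.843·(-5.59,0.31) = (-5.1284,0.1514)
  v6: (1-0.843)·(0.01,-2.91) + 0.843·(-1.69,-3.7) = (-1.4231,-3.5760)
  v7: (1-0.843)·(1.97,-4.32) + 0.843·(1.4,-5.45) = (1.4895,-5.2726)
  v8: (1-0.843)·(2.7,-2.86) + 0.843·(4.3,-4.99) = (4.0488,-4.6556)
Shoelace sum Σ(x_i·y_{i+1} − x_{i+1}·y_i):
  i=1: 1.9196·8.3927 − -0.2200·3.2684 = +16.8295 (running +16.8295)
  i=2: -0.2200·8.2747 − -4.2590·8.3927 = +33.9240 (running +50.7536)
  i=3: -4.2590·2.7853 − -4.9949·8.2747 = +29.4691 (running +80.2226)
  i=4: -4.9949·0.1514 − -5.1284·2.7853 = +13.5275 (running +93.7502)
  i=5: -5.1284·-3.5760 − -1.4231·0.1514 = +18.5546 (running +112.3048)
  i=6: -1.4231·-5.2726 − 1.4895·-3.5760 = +12.8298 (running +125.1345)
  i=7: 1.4895·-4.6556 − 4.0488·-5.2726 = +14.4132 (running +139.5478)
  i=8: 4.0488·3.2684 − 1.9196·-4.6556 = +22.1697 (running +161.7175)
Area = |Σ|/2 = |161.7175|/2 = 80.8587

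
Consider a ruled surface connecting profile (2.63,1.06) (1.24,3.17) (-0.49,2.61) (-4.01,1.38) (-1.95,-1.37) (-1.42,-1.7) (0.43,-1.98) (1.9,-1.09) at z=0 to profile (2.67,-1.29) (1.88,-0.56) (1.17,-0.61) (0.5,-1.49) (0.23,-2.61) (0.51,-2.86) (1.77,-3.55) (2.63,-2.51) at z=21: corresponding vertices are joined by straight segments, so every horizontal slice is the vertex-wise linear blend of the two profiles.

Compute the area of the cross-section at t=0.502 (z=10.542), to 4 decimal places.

Area at t=0.502: 11.7419

Cross-section at t=0.502: each vertex is (1-t)·p0[i] + t·p1[i].
  v1: (1-0.502)·(2.63,1.06) + 0.502·(2.67,-1.29) = (2.6501,-0.1197)
  v2: (1-0.502)·(1.24,3.17) + 0.502·(1.88,-0.56) = (1.5613,1.2975)
  v3: (1-0.502)·(-0.49,2.61) + 0.502·(1.17,-0.61) = (0.3433,0.9936)
  v4: (1-0.502)·(-4.01,1.38) + 0.502·(0.5,-1.49) = (-1.7460,-0.0607)
  v5: (1-0.502)·(-1.95,-1.37) + 0.502·(0.23,-2.61) = (-0.8556,-1.9925)
  v6: (1-0.502)·(-1.42,-1.7) + 0.502·(0.51,-2.86) = (-0.4511,-2.2823)
  v7: (1-0.502)·(0.43,-1.98) + 0.502·(1.77,-3.55) = (1.1027,-2.7681)
  v8: (1-0.502)·(1.9,-1.09) + 0.502·(2.63,-2.51) = (2.2665,-1.8028)
Shoelace sum Σ(x_i·y_{i+1} − x_{i+1}·y_i):
  i=1: 2.6501·1.2975 − 1.5613·-0.1197 = +3.6255 (running +3.6255)
  i=2: 1.5613·0.9936 − 0.3433·1.2975 = +1.1058 (running +4.7312)
  i=3: 0.3433·-0.0607 − -1.7460·0.9936 = +1.7139 (running +6.4451)
  i=4: -1.7460·-1.9925 − -0.8556·-0.0607 = +3.4269 (running +9.8720)
  i=5: -0.8556·-2.2823 − -0.4511·-1.9925 = +1.0540 (running +10.9259)
  i=6: -0.4511·-2.7681 − 1.1027·-2.2823 = +3.7655 (running +14.6914)
  i=7: 1.1027·-1.8028 − 2.2665·-2.7681 = +4.2859 (running +18.9773)
  i=8: 2.2665·-0.1197 − 2.6501·-1.8028 = +4.5064 (running +23.4837)
Area = |Σ|/2 = |23.4837|/2 = 11.7419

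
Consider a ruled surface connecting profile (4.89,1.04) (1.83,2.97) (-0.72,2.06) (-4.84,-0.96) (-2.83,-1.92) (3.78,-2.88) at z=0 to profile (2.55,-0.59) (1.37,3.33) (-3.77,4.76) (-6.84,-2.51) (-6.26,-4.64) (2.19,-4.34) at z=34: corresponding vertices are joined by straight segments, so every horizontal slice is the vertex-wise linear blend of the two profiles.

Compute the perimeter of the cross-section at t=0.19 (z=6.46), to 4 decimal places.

Cross-section at t=0.19: each vertex is (1-t)·p0[i] + t·p1[i].
  v1: (1-0.19)·(4.89,1.04) + 0.19·(2.55,-0.59) = (4.4454,0.7303)
  v2: (1-0.19)·(1.83,2.97) + 0.19·(1.37,3.33) = (1.7426,3.0384)
  v3: (1-0.19)·(-0.72,2.06) + 0.19·(-3.77,4.76) = (-1.2995,2.5730)
  v4: (1-0.19)·(-4.84,-0.96) + 0.19·(-6.84,-2.51) = (-5.2200,-1.2545)
  v5: (1-0.19)·(-2.83,-1.92) + 0.19·(-6.26,-4.64) = (-3.4817,-2.4368)
  v6: (1-0.19)·(3.78,-2.88) + 0.19·(2.19,-4.34) = (3.4779,-3.1574)
Perimeter = Σ |v_{i+1} − v_i|:
  edge 1→2: √(-2.7028² + 2.3081²) = 3.5542 (running 3.5542)
  edge 2→3: √(-3.0421² + -0.4654²) = 3.0775 (running 6.6317)
  edge 3→4: √(-3.9205² + -3.8275²) = 5.4791 (running 12.1108)
  edge 4→5: √(1.7383² + -1.1823²) = 2.1023 (running 14.2130)
  edge 5→6: √(6.9596² + -0.7206²) = 6.9968 (running 21.2098)
  edge 6→1: √(0.9675² + 3.8877²) = 4.0063 (running 25.2161)
Perimeter = 25.2161

Perimeter at t=0.19: 25.2161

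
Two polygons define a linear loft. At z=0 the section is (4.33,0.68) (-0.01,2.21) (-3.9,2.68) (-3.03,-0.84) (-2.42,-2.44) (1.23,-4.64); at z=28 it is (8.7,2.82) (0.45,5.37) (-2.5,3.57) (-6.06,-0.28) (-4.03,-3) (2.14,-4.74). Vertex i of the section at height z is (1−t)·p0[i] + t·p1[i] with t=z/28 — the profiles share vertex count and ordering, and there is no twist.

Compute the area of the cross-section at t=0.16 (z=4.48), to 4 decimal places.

Area at t=0.16: 42.0419

Cross-section at t=0.16: each vertex is (1-t)·p0[i] + t·p1[i].
  v1: (1-0.16)·(4.33,0.68) + 0.16·(8.7,2.82) = (5.0292,1.0224)
  v2: (1-0.16)·(-0.01,2.21) + 0.16·(0.45,5.37) = (0.0636,2.7156)
  v3: (1-0.16)·(-3.9,2.68) + 0.16·(-2.5,3.57) = (-3.6760,2.8224)
  v4: (1-0.16)·(-3.03,-0.84) + 0.16·(-6.06,-0.28) = (-3.5148,-0.7504)
  v5: (1-0.16)·(-2.42,-2.44) + 0.16·(-4.03,-3) = (-2.6776,-2.5296)
  v6: (1-0.16)·(1.23,-4.64) + 0.16·(2.14,-4.74) = (1.3756,-4.6560)
Shoelace sum Σ(x_i·y_{i+1} − x_{i+1}·y_i):
  i=1: 5.0292·2.7156 − 0.0636·1.0224 = +13.5923 (running +13.5923)
  i=2: 0.0636·2.8224 − -3.6760·2.7156 = +10.1621 (running +23.7543)
  i=3: -3.6760·-0.7504 − -3.5148·2.8224 = +12.6786 (running +36.4330)
  i=4: -3.5148·-2.5296 − -2.6776·-0.7504 = +6.8818 (running +43.3147)
  i=5: -2.6776·-4.6560 − 1.3756·-2.5296 = +15.9466 (running +59.2614)
  i=6: 1.3756·1.0224 − 5.0292·-4.6560 = +24.8224 (running +84.0837)
Area = |Σ|/2 = |84.0837|/2 = 42.0419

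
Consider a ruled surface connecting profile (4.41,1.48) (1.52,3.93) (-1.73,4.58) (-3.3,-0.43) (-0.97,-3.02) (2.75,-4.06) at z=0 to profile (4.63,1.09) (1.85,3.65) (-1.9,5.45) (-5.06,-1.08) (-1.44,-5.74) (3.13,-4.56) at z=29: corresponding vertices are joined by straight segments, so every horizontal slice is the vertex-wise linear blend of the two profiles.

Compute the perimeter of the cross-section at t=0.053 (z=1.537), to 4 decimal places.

Cross-section at t=0.053: each vertex is (1-t)·p0[i] + t·p1[i].
  v1: (1-0.053)·(4.41,1.48) + 0.053·(4.63,1.09) = (4.4217,1.4593)
  v2: (1-0.053)·(1.52,3.93) + 0.053·(1.85,3.65) = (1.5375,3.9152)
  v3: (1-0.053)·(-1.73,4.58) + 0.053·(-1.9,5.45) = (-1.7390,4.6261)
  v4: (1-0.053)·(-3.3,-0.43) + 0.053·(-5.06,-1.08) = (-3.3933,-0.4644)
  v5: (1-0.053)·(-0.97,-3.02) + 0.053·(-1.44,-5.74) = (-0.9949,-3.1642)
  v6: (1-0.053)·(2.75,-4.06) + 0.053·(3.13,-4.56) = (2.7701,-4.0865)
Perimeter = Σ |v_{i+1} − v_i|:
  edge 1→2: √(-2.8842² + 2.4558²) = 3.7881 (running 3.7881)
  edge 2→3: √(-3.2765² + 0.7109²) = 3.3527 (running 7.1408)
  edge 3→4: √(-1.6543² + -5.0906²) = 5.3526 (running 12.4934)
  edge 4→5: √(2.3984² + -2.6997²) = 3.6112 (running 16.1046)
  edge 5→6: √(3.7651² + -0.9223²) = 3.8764 (running 19.9810)
  edge 6→1: √(1.6515² + 5.5458²) = 5.7865 (running 25.7675)
Perimeter = 25.7675

Perimeter at t=0.053: 25.7675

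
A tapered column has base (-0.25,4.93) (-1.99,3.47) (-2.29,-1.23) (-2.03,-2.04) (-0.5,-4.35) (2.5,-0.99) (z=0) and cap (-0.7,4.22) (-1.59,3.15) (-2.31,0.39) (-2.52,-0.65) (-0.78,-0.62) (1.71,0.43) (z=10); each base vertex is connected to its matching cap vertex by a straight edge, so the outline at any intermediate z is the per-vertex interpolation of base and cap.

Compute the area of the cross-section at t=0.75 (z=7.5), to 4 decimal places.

Cross-section at t=0.75: each vertex is (1-t)·p0[i] + t·p1[i].
  v1: (1-0.75)·(-0.25,4.93) + 0.75·(-0.7,4.22) = (-0.5875,4.3975)
  v2: (1-0.75)·(-1.99,3.47) + 0.75·(-1.59,3.15) = (-1.6900,3.2300)
  v3: (1-0.75)·(-2.29,-1.23) + 0.75·(-2.31,0.39) = (-2.3050,-0.0150)
  v4: (1-0.75)·(-2.03,-2.04) + 0.75·(-2.52,-0.65) = (-2.3975,-0.9975)
  v5: (1-0.75)·(-0.5,-4.35) + 0.75·(-0.78,-0.62) = (-0.7100,-1.5525)
  v6: (1-0.75)·(2.5,-0.99) + 0.75·(1.71,0.43) = (1.9075,0.0750)
Shoelace sum Σ(x_i·y_{i+1} − x_{i+1}·y_i):
  i=1: -0.5875·3.2300 − -1.6900·4.3975 = +5.5342 (running +5.5342)
  i=2: -1.6900·-0.0150 − -2.3050·3.2300 = +7.4705 (running +13.0047)
  i=3: -2.3050·-0.9975 − -2.3975·-0.0150 = +2.2633 (running +15.2679)
  i=4: -2.3975·-1.5525 − -0.7100·-0.9975 = +3.0139 (running +18.2818)
  i=5: -0.7100·0.0750 − 1.9075·-1.5525 = +2.9081 (running +21.1900)
  i=6: 1.9075·4.3975 − -0.5875·0.0750 = +8.4323 (running +29.6223)
Area = |Σ|/2 = |29.6223|/2 = 14.8111

Area at t=0.75: 14.8111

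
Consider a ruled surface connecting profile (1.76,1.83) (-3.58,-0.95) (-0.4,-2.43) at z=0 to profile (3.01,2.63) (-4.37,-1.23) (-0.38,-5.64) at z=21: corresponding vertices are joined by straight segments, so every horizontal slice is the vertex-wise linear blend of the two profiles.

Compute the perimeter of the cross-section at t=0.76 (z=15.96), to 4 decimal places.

Cross-section at t=0.76: each vertex is (1-t)·p0[i] + t·p1[i].
  v1: (1-0.76)·(1.76,1.83) + 0.76·(3.01,2.63) = (2.7100,2.4380)
  v2: (1-0.76)·(-3.58,-0.95) + 0.76·(-4.37,-1.23) = (-4.1804,-1.1628)
  v3: (1-0.76)·(-0.4,-2.43) + 0.76·(-0.38,-5.64) = (-0.3848,-4.8696)
Perimeter = Σ |v_{i+1} − v_i|:
  edge 1→2: √(-6.8904² + -3.6008²) = 7.7745 (running 7.7745)
  edge 2→3: √(3.7956² + -3.7068²) = 5.3054 (running 13.0799)
  edge 3→1: √(3.0948² + 7.3076²) = 7.9359 (running 21.0158)
Perimeter = 21.0158

Perimeter at t=0.76: 21.0158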